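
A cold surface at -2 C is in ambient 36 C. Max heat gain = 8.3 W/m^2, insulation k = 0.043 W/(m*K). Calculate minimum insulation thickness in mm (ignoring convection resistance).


dT = 36 - (-2) = 38 K
thickness = k * dT / q_max * 1000
thickness = 0.043 * 38 / 8.3 * 1000
thickness = 196.9 mm

196.9


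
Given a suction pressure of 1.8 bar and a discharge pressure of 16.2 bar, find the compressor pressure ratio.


PR = P_high / P_low
PR = 16.2 / 1.8
PR = 9.0

9.0


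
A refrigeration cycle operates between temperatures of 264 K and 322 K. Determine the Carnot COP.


dT = 322 - 264 = 58 K
COP_carnot = T_cold / dT = 264 / 58
COP_carnot = 4.552

4.552


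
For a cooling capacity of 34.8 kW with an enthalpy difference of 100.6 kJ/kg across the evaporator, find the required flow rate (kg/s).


m_dot = Q / dh
m_dot = 34.8 / 100.6
m_dot = 0.3459 kg/s

0.3459


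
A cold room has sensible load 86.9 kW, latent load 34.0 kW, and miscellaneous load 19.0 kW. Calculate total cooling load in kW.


Q_total = Q_s + Q_l + Q_misc
Q_total = 86.9 + 34.0 + 19.0
Q_total = 139.9 kW

139.9


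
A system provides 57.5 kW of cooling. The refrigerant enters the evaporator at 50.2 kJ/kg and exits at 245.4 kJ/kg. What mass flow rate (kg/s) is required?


dh = 245.4 - 50.2 = 195.2 kJ/kg
m_dot = Q / dh = 57.5 / 195.2 = 0.2946 kg/s

0.2946


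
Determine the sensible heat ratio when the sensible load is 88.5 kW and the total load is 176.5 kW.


SHR = Q_sensible / Q_total
SHR = 88.5 / 176.5
SHR = 0.501

0.501


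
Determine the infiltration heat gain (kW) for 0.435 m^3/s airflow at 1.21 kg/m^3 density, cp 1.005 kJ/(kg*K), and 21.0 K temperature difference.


Q = V_dot * rho * cp * dT
Q = 0.435 * 1.21 * 1.005 * 21.0
Q = 11.109 kW

11.109


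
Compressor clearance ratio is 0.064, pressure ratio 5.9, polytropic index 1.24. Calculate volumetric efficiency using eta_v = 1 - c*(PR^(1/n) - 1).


PR^(1/n) = 5.9^(1/1.24) = 4.18460865
eta_v = 1 - 0.064 * (4.18460865 - 1)
eta_v = 0.7962

0.7962


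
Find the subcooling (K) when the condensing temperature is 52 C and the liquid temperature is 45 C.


Subcooling = T_cond - T_liquid
Subcooling = 52 - 45
Subcooling = 7 K

7


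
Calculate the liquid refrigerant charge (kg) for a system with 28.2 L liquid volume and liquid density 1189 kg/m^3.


Charge = V * rho / 1000
Charge = 28.2 * 1189 / 1000
Charge = 33.53 kg

33.53


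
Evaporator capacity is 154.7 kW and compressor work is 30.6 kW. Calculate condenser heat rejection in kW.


Q_cond = Q_evap + W
Q_cond = 154.7 + 30.6
Q_cond = 185.3 kW

185.3


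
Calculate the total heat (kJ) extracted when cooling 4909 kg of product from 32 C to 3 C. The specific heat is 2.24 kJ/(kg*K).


dT = 32 - (3) = 29 K
Q = m * cp * dT = 4909 * 2.24 * 29
Q = 318889 kJ

318889


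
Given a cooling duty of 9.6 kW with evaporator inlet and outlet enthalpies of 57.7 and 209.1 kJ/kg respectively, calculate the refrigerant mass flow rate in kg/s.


dh = 209.1 - 57.7 = 151.4 kJ/kg
m_dot = Q / dh = 9.6 / 151.4 = 0.0634 kg/s

0.0634


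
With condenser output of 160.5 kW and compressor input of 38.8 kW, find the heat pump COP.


COP_hp = Q_cond / W
COP_hp = 160.5 / 38.8
COP_hp = 4.137

4.137


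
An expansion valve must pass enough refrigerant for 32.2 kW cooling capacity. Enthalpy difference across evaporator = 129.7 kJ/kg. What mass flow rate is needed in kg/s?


m_dot = Q / dh
m_dot = 32.2 / 129.7
m_dot = 0.2483 kg/s

0.2483


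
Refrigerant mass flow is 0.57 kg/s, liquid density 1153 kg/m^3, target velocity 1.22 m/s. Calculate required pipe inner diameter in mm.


A = m_dot / (rho * v) = 0.57 / (1153 * 1.22) = 0.0004052151906 m^2
d = sqrt(4*A/pi) * 1000
d = 22.7 mm

22.7


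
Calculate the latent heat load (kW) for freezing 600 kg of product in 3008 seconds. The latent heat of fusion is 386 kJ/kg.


Q_lat = m * h_fg / t
Q_lat = 600 * 386 / 3008
Q_lat = 76.99 kW

76.99


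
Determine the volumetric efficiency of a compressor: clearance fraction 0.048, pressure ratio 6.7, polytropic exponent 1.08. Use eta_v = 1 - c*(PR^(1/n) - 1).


PR^(1/n) = 6.7^(1/1.08) = 5.81947861
eta_v = 1 - 0.048 * (5.81947861 - 1)
eta_v = 0.7687

0.7687


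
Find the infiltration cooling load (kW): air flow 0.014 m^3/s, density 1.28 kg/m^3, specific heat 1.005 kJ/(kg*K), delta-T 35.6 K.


Q = V_dot * rho * cp * dT
Q = 0.014 * 1.28 * 1.005 * 35.6
Q = 0.641 kW

0.641


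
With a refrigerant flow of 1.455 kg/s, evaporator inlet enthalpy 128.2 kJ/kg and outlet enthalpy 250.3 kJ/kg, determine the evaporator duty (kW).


dh = 250.3 - 128.2 = 122.1 kJ/kg
Q_evap = m_dot * dh = 1.455 * 122.1
Q_evap = 177.66 kW

177.66


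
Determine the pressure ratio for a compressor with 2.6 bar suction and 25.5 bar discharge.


PR = P_high / P_low
PR = 25.5 / 2.6
PR = 9.808

9.808


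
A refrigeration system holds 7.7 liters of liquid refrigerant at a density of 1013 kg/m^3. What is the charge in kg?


Charge = V * rho / 1000
Charge = 7.7 * 1013 / 1000
Charge = 7.8 kg

7.8


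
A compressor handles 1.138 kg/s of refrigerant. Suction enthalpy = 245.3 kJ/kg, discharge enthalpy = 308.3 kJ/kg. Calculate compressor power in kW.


dh = 308.3 - 245.3 = 63.0 kJ/kg
W = m_dot * dh = 1.138 * 63.0 = 71.69 kW

71.69


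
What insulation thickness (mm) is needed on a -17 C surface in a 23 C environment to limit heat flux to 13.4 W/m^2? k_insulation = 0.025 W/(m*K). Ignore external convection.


dT = 23 - (-17) = 40 K
thickness = k * dT / q_max * 1000
thickness = 0.025 * 40 / 13.4 * 1000
thickness = 74.6 mm

74.6


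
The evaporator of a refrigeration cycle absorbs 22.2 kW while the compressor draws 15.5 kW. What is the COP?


COP = Q_evap / W
COP = 22.2 / 15.5
COP = 1.432

1.432


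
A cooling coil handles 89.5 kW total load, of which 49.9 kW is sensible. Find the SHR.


SHR = Q_sensible / Q_total
SHR = 49.9 / 89.5
SHR = 0.558

0.558


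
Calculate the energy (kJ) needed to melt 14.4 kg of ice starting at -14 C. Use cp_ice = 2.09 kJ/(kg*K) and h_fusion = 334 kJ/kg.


Sensible heat = cp * dT = 2.09 * 14 = 29.26 kJ/kg
Total per kg = 29.26 + 334 = 363.26 kJ/kg
Q = m * total = 14.4 * 363.26
Q = 5230.9 kJ

5230.9


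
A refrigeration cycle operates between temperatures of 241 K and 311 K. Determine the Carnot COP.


dT = 311 - 241 = 70 K
COP_carnot = T_cold / dT = 241 / 70
COP_carnot = 3.443

3.443


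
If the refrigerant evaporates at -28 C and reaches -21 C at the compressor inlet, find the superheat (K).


Superheat = T_suction - T_evap
Superheat = -21 - (-28)
Superheat = 7 K

7


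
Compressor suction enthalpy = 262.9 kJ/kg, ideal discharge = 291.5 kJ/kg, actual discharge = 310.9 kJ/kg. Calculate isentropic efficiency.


dh_ideal = 291.5 - 262.9 = 28.6 kJ/kg
dh_actual = 310.9 - 262.9 = 48.0 kJ/kg
eta_s = dh_ideal / dh_actual = 28.6 / 48.0
eta_s = 0.5958

0.5958


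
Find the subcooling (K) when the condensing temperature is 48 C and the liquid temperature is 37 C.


Subcooling = T_cond - T_liquid
Subcooling = 48 - 37
Subcooling = 11 K

11


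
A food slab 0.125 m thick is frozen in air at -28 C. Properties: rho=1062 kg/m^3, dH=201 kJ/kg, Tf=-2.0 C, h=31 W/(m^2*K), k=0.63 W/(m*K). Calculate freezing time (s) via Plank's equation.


dT = -2.0 - (-28) = 26.0 K
term1 = a/(2h) = 0.125/(2*31) = 0.002016129032
term2 = a^2/(8k) = 0.125^2/(8*0.63) = 0.003100198413
t = rho*dH*1000/dT * (term1 + term2)
t = 1062*201*1000/26.0 * (0.002016129032 + 0.003100198413)
t = 42005 s

42005


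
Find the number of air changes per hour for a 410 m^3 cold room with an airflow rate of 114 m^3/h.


ACH = flow / volume
ACH = 114 / 410
ACH = 0.278

0.278


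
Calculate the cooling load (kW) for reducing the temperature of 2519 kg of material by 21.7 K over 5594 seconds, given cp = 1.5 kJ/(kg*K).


Q = m * cp * dT / t
Q = 2519 * 1.5 * 21.7 / 5594
Q = 14.657 kW

14.657


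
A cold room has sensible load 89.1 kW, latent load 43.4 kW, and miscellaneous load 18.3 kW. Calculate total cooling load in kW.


Q_total = Q_s + Q_l + Q_misc
Q_total = 89.1 + 43.4 + 18.3
Q_total = 150.8 kW

150.8


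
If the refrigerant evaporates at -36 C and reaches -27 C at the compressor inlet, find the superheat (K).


Superheat = T_suction - T_evap
Superheat = -27 - (-36)
Superheat = 9 K

9


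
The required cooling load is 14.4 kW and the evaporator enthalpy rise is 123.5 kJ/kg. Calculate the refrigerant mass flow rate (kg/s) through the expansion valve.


m_dot = Q / dh
m_dot = 14.4 / 123.5
m_dot = 0.1166 kg/s

0.1166


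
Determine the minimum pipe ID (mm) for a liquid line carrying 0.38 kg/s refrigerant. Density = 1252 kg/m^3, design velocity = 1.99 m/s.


A = m_dot / (rho * v) = 0.38 / (1252 * 1.99) = 0.0001525197874 m^2
d = sqrt(4*A/pi) * 1000
d = 13.9 mm

13.9


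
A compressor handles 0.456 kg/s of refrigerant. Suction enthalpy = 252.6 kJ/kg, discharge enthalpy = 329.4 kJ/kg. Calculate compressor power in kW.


dh = 329.4 - 252.6 = 76.8 kJ/kg
W = m_dot * dh = 0.456 * 76.8 = 35.02 kW

35.02


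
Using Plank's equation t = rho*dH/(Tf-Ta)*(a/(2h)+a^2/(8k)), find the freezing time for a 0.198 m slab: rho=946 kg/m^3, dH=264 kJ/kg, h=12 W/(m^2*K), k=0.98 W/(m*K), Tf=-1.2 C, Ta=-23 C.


dT = -1.2 - (-23) = 21.8 K
term1 = a/(2h) = 0.198/(2*12) = 0.00825
term2 = a^2/(8k) = 0.198^2/(8*0.98) = 0.005000510204
t = rho*dH*1000/dT * (term1 + term2)
t = 946*264*1000/21.8 * (0.00825 + 0.005000510204)
t = 151800 s

151800


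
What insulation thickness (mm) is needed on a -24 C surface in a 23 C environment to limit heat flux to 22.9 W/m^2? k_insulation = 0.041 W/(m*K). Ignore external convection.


dT = 23 - (-24) = 47 K
thickness = k * dT / q_max * 1000
thickness = 0.041 * 47 / 22.9 * 1000
thickness = 84.1 mm

84.1


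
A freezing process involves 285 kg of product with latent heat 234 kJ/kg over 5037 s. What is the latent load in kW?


Q_lat = m * h_fg / t
Q_lat = 285 * 234 / 5037
Q_lat = 13.24 kW

13.24


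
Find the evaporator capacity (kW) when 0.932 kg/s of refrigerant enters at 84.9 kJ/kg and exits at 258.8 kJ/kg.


dh = 258.8 - 84.9 = 173.9 kJ/kg
Q_evap = m_dot * dh = 0.932 * 173.9
Q_evap = 162.07 kW

162.07


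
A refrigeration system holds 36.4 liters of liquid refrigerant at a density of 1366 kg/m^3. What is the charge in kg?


Charge = V * rho / 1000
Charge = 36.4 * 1366 / 1000
Charge = 49.72 kg

49.72


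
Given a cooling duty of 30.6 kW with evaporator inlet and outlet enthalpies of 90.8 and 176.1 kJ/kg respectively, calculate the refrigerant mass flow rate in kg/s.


dh = 176.1 - 90.8 = 85.3 kJ/kg
m_dot = Q / dh = 30.6 / 85.3 = 0.3587 kg/s

0.3587


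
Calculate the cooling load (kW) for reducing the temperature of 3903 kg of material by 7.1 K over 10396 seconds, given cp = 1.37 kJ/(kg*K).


Q = m * cp * dT / t
Q = 3903 * 1.37 * 7.1 / 10396
Q = 3.652 kW

3.652


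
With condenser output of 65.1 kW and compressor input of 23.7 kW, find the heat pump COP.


COP_hp = Q_cond / W
COP_hp = 65.1 / 23.7
COP_hp = 2.747

2.747


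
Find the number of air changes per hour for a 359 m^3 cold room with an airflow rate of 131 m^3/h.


ACH = flow / volume
ACH = 131 / 359
ACH = 0.365

0.365


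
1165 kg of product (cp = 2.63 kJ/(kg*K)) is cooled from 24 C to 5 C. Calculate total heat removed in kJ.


dT = 24 - (5) = 19 K
Q = m * cp * dT = 1165 * 2.63 * 19
Q = 58215 kJ

58215


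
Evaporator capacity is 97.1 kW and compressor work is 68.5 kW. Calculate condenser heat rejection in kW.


Q_cond = Q_evap + W
Q_cond = 97.1 + 68.5
Q_cond = 165.6 kW

165.6


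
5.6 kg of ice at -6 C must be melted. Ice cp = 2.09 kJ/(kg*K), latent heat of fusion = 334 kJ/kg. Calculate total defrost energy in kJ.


Sensible heat = cp * dT = 2.09 * 6 = 12.54 kJ/kg
Total per kg = 12.54 + 334 = 346.54 kJ/kg
Q = m * total = 5.6 * 346.54
Q = 1940.6 kJ

1940.6


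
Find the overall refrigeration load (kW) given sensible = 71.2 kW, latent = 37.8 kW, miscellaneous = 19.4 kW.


Q_total = Q_s + Q_l + Q_misc
Q_total = 71.2 + 37.8 + 19.4
Q_total = 128.4 kW

128.4


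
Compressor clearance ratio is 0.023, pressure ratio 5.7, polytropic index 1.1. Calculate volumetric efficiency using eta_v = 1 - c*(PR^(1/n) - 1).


PR^(1/n) = 5.7^(1/1.1) = 4.86585272
eta_v = 1 - 0.023 * (4.86585272 - 1)
eta_v = 0.9111

0.9111


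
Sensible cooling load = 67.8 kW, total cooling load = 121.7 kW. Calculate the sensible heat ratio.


SHR = Q_sensible / Q_total
SHR = 67.8 / 121.7
SHR = 0.557

0.557


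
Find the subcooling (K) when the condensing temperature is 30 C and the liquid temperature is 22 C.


Subcooling = T_cond - T_liquid
Subcooling = 30 - 22
Subcooling = 8 K

8


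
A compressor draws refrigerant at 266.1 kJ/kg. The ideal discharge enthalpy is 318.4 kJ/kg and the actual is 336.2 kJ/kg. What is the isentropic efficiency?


dh_ideal = 318.4 - 266.1 = 52.3 kJ/kg
dh_actual = 336.2 - 266.1 = 70.1 kJ/kg
eta_s = dh_ideal / dh_actual = 52.3 / 70.1
eta_s = 0.7461

0.7461


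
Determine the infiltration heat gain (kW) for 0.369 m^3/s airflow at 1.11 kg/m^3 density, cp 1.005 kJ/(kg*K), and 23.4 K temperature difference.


Q = V_dot * rho * cp * dT
Q = 0.369 * 1.11 * 1.005 * 23.4
Q = 9.632 kW

9.632


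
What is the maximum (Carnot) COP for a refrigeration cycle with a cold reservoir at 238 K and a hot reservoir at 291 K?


dT = 291 - 238 = 53 K
COP_carnot = T_cold / dT = 238 / 53
COP_carnot = 4.491

4.491


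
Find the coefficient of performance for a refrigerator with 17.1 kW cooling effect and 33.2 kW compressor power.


COP = Q_evap / W
COP = 17.1 / 33.2
COP = 0.515

0.515


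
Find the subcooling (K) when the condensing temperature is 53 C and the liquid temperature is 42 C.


Subcooling = T_cond - T_liquid
Subcooling = 53 - 42
Subcooling = 11 K

11


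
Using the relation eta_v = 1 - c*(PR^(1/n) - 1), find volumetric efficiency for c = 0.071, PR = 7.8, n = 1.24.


PR^(1/n) = 7.8^(1/1.24) = 5.24120481
eta_v = 1 - 0.071 * (5.24120481 - 1)
eta_v = 0.6989

0.6989


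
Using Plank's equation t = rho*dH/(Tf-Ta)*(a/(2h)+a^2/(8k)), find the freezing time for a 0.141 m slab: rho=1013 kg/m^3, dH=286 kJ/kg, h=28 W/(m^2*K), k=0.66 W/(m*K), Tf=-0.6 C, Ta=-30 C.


dT = -0.6 - (-30) = 29.4 K
term1 = a/(2h) = 0.141/(2*28) = 0.002517857143
term2 = a^2/(8k) = 0.141^2/(8*0.66) = 0.003765340909
t = rho*dH*1000/dT * (term1 + term2)
t = 1013*286*1000/29.4 * (0.002517857143 + 0.003765340909)
t = 61917 s

61917


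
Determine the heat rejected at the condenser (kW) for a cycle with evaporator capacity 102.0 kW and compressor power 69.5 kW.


Q_cond = Q_evap + W
Q_cond = 102.0 + 69.5
Q_cond = 171.5 kW

171.5


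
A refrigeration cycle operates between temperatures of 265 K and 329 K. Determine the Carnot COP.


dT = 329 - 265 = 64 K
COP_carnot = T_cold / dT = 265 / 64
COP_carnot = 4.141

4.141


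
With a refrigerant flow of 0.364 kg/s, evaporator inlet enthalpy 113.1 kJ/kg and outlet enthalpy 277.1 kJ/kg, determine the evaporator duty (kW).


dh = 277.1 - 113.1 = 164.0 kJ/kg
Q_evap = m_dot * dh = 0.364 * 164.0
Q_evap = 59.7 kW

59.7


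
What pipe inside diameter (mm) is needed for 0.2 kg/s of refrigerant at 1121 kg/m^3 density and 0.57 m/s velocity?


A = m_dot / (rho * v) = 0.2 / (1121 * 0.57) = 0.0003130037404 m^2
d = sqrt(4*A/pi) * 1000
d = 20.0 mm

20.0


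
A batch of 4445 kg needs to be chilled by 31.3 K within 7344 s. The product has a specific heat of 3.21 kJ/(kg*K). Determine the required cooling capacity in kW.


Q = m * cp * dT / t
Q = 4445 * 3.21 * 31.3 / 7344
Q = 60.812 kW

60.812


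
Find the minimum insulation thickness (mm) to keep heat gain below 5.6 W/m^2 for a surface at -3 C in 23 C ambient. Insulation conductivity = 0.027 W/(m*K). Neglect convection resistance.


dT = 23 - (-3) = 26 K
thickness = k * dT / q_max * 1000
thickness = 0.027 * 26 / 5.6 * 1000
thickness = 125.4 mm

125.4


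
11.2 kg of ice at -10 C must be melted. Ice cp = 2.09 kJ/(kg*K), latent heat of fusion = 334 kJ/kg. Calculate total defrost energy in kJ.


Sensible heat = cp * dT = 2.09 * 10 = 20.9 kJ/kg
Total per kg = 20.9 + 334 = 354.9 kJ/kg
Q = m * total = 11.2 * 354.9
Q = 3974.9 kJ

3974.9


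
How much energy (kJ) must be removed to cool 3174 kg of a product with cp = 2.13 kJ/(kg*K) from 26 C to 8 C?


dT = 26 - (8) = 18 K
Q = m * cp * dT = 3174 * 2.13 * 18
Q = 121691 kJ

121691


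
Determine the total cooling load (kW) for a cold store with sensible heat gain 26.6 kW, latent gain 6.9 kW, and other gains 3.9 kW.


Q_total = Q_s + Q_l + Q_misc
Q_total = 26.6 + 6.9 + 3.9
Q_total = 37.4 kW

37.4


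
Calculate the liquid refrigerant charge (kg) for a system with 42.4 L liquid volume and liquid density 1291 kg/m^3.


Charge = V * rho / 1000
Charge = 42.4 * 1291 / 1000
Charge = 54.74 kg

54.74


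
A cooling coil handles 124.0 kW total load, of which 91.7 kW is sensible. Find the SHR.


SHR = Q_sensible / Q_total
SHR = 91.7 / 124.0
SHR = 0.74

0.74


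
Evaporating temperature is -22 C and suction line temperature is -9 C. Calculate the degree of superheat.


Superheat = T_suction - T_evap
Superheat = -9 - (-22)
Superheat = 13 K

13


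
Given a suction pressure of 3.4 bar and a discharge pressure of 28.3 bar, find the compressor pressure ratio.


PR = P_high / P_low
PR = 28.3 / 3.4
PR = 8.324

8.324


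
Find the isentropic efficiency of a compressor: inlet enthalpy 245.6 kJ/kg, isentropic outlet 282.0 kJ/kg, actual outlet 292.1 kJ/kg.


dh_ideal = 282.0 - 245.6 = 36.4 kJ/kg
dh_actual = 292.1 - 245.6 = 46.5 kJ/kg
eta_s = dh_ideal / dh_actual = 36.4 / 46.5
eta_s = 0.7828

0.7828


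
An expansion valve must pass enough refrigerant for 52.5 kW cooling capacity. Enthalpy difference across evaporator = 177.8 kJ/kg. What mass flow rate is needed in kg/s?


m_dot = Q / dh
m_dot = 52.5 / 177.8
m_dot = 0.2953 kg/s

0.2953


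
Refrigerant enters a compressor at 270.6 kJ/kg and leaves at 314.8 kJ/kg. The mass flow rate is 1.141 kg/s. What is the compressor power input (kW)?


dh = 314.8 - 270.6 = 44.2 kJ/kg
W = m_dot * dh = 1.141 * 44.2 = 50.43 kW

50.43


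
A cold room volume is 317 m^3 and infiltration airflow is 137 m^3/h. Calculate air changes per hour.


ACH = flow / volume
ACH = 137 / 317
ACH = 0.432

0.432


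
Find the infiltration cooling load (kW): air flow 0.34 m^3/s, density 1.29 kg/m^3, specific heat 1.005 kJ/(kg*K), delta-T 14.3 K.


Q = V_dot * rho * cp * dT
Q = 0.34 * 1.29 * 1.005 * 14.3
Q = 6.303 kW

6.303


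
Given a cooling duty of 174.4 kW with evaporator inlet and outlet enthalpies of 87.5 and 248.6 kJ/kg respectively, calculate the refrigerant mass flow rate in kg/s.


dh = 248.6 - 87.5 = 161.1 kJ/kg
m_dot = Q / dh = 174.4 / 161.1 = 1.0826 kg/s

1.0826


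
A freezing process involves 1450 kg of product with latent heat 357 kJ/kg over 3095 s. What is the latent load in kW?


Q_lat = m * h_fg / t
Q_lat = 1450 * 357 / 3095
Q_lat = 167.25 kW

167.25


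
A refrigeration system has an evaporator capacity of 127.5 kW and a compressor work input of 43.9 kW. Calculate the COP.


COP = Q_evap / W
COP = 127.5 / 43.9
COP = 2.904

2.904


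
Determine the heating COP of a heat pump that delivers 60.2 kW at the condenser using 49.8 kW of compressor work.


COP_hp = Q_cond / W
COP_hp = 60.2 / 49.8
COP_hp = 1.209

1.209


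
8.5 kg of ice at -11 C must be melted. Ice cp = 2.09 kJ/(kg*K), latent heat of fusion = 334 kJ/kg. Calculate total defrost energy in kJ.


Sensible heat = cp * dT = 2.09 * 11 = 22.99 kJ/kg
Total per kg = 22.99 + 334 = 356.99 kJ/kg
Q = m * total = 8.5 * 356.99
Q = 3034.4 kJ

3034.4


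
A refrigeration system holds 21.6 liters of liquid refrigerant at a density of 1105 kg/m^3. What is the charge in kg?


Charge = V * rho / 1000
Charge = 21.6 * 1105 / 1000
Charge = 23.87 kg

23.87


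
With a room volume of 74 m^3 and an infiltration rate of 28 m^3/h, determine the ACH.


ACH = flow / volume
ACH = 28 / 74
ACH = 0.378

0.378


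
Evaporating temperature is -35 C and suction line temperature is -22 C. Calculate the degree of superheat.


Superheat = T_suction - T_evap
Superheat = -22 - (-35)
Superheat = 13 K

13


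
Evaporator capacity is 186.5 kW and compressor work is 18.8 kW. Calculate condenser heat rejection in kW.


Q_cond = Q_evap + W
Q_cond = 186.5 + 18.8
Q_cond = 205.3 kW

205.3


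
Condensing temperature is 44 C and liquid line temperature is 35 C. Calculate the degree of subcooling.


Subcooling = T_cond - T_liquid
Subcooling = 44 - 35
Subcooling = 9 K

9


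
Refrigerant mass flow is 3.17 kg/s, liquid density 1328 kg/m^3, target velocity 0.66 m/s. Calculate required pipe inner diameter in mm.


A = m_dot / (rho * v) = 3.17 / (1328 * 0.66) = 0.003616739686 m^2
d = sqrt(4*A/pi) * 1000
d = 67.9 mm

67.9


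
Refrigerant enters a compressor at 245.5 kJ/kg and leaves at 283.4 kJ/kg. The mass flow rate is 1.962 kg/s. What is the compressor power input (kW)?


dh = 283.4 - 245.5 = 37.9 kJ/kg
W = m_dot * dh = 1.962 * 37.9 = 74.36 kW

74.36


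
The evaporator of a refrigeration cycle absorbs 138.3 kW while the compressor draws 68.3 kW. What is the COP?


COP = Q_evap / W
COP = 138.3 / 68.3
COP = 2.025

2.025


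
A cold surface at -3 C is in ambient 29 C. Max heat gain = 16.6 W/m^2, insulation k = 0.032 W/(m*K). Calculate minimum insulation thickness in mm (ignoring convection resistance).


dT = 29 - (-3) = 32 K
thickness = k * dT / q_max * 1000
thickness = 0.032 * 32 / 16.6 * 1000
thickness = 61.7 mm

61.7


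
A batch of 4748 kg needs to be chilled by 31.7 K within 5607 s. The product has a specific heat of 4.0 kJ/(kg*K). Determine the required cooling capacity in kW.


Q = m * cp * dT / t
Q = 4748 * 4.0 * 31.7 / 5607
Q = 107.374 kW

107.374


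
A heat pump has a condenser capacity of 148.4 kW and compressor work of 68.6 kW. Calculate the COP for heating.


COP_hp = Q_cond / W
COP_hp = 148.4 / 68.6
COP_hp = 2.163

2.163


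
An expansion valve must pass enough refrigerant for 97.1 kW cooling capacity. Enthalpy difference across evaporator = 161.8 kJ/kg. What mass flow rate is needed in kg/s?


m_dot = Q / dh
m_dot = 97.1 / 161.8
m_dot = 0.6001 kg/s

0.6001


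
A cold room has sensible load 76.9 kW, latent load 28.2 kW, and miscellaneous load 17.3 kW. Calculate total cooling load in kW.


Q_total = Q_s + Q_l + Q_misc
Q_total = 76.9 + 28.2 + 17.3
Q_total = 122.4 kW

122.4


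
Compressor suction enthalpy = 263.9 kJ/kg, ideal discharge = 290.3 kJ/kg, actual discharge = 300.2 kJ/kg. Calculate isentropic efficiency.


dh_ideal = 290.3 - 263.9 = 26.4 kJ/kg
dh_actual = 300.2 - 263.9 = 36.3 kJ/kg
eta_s = dh_ideal / dh_actual = 26.4 / 36.3
eta_s = 0.7273

0.7273


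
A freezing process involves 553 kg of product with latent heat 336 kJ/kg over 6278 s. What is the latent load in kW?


Q_lat = m * h_fg / t
Q_lat = 553 * 336 / 6278
Q_lat = 29.6 kW

29.6


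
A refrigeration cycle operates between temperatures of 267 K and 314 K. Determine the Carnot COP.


dT = 314 - 267 = 47 K
COP_carnot = T_cold / dT = 267 / 47
COP_carnot = 5.681

5.681


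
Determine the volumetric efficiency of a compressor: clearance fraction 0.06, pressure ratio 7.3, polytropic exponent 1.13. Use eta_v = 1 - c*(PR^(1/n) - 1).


PR^(1/n) = 7.3^(1/1.13) = 5.80767802
eta_v = 1 - 0.06 * (5.80767802 - 1)
eta_v = 0.7115

0.7115


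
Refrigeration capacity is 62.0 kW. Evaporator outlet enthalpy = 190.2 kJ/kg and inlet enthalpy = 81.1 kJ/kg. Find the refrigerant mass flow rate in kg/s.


dh = 190.2 - 81.1 = 109.1 kJ/kg
m_dot = Q / dh = 62.0 / 109.1 = 0.5683 kg/s

0.5683


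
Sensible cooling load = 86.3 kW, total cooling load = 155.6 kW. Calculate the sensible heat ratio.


SHR = Q_sensible / Q_total
SHR = 86.3 / 155.6
SHR = 0.555

0.555


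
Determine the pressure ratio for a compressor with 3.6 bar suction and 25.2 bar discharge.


PR = P_high / P_low
PR = 25.2 / 3.6
PR = 7.0

7.0


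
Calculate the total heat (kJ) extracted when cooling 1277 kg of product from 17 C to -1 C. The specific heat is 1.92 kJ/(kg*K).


dT = 17 - (-1) = 18 K
Q = m * cp * dT = 1277 * 1.92 * 18
Q = 44133 kJ

44133


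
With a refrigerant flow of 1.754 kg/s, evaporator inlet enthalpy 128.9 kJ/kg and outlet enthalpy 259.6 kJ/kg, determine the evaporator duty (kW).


dh = 259.6 - 128.9 = 130.7 kJ/kg
Q_evap = m_dot * dh = 1.754 * 130.7
Q_evap = 229.25 kW

229.25


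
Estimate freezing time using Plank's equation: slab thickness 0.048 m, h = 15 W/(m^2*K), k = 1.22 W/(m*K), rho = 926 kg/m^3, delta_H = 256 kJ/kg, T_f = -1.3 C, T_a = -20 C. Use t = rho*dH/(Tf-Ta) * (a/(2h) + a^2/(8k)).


dT = -1.3 - (-20) = 18.7 K
term1 = a/(2h) = 0.048/(2*15) = 0.0016
term2 = a^2/(8k) = 0.048^2/(8*1.22) = 0.0002360655738
t = rho*dH*1000/dT * (term1 + term2)
t = 926*256*1000/18.7 * (0.0016 + 0.0002360655738)
t = 23275 s

23275


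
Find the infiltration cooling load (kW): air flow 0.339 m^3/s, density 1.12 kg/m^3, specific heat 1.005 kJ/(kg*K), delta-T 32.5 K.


Q = V_dot * rho * cp * dT
Q = 0.339 * 1.12 * 1.005 * 32.5
Q = 12.401 kW

12.401


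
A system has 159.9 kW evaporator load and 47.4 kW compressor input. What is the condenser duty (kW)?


Q_cond = Q_evap + W
Q_cond = 159.9 + 47.4
Q_cond = 207.3 kW

207.3


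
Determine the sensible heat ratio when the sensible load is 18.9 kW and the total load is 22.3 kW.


SHR = Q_sensible / Q_total
SHR = 18.9 / 22.3
SHR = 0.848

0.848


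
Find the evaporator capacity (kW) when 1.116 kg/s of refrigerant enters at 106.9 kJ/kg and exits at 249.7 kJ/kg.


dh = 249.7 - 106.9 = 142.8 kJ/kg
Q_evap = m_dot * dh = 1.116 * 142.8
Q_evap = 159.36 kW

159.36


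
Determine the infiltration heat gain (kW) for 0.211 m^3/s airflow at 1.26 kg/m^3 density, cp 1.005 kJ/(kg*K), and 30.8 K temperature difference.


Q = V_dot * rho * cp * dT
Q = 0.211 * 1.26 * 1.005 * 30.8
Q = 8.229 kW

8.229


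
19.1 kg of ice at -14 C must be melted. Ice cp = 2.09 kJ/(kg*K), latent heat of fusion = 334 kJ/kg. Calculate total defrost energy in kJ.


Sensible heat = cp * dT = 2.09 * 14 = 29.26 kJ/kg
Total per kg = 29.26 + 334 = 363.26 kJ/kg
Q = m * total = 19.1 * 363.26
Q = 6938.3 kJ

6938.3


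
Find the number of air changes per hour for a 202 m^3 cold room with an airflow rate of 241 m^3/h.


ACH = flow / volume
ACH = 241 / 202
ACH = 1.193

1.193


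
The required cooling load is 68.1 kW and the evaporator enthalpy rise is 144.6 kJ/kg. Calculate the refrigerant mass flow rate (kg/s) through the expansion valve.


m_dot = Q / dh
m_dot = 68.1 / 144.6
m_dot = 0.471 kg/s

0.471


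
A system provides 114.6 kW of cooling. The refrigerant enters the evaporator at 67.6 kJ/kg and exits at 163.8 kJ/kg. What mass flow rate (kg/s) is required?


dh = 163.8 - 67.6 = 96.2 kJ/kg
m_dot = Q / dh = 114.6 / 96.2 = 1.1913 kg/s

1.1913


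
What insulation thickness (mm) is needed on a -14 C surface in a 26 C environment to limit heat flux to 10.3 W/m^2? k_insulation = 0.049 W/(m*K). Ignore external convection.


dT = 26 - (-14) = 40 K
thickness = k * dT / q_max * 1000
thickness = 0.049 * 40 / 10.3 * 1000
thickness = 190.3 mm

190.3


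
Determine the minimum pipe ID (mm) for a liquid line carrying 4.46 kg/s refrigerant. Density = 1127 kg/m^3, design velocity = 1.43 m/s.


A = m_dot / (rho * v) = 4.46 / (1127 * 1.43) = 0.002767418916 m^2
d = sqrt(4*A/pi) * 1000
d = 59.4 mm

59.4


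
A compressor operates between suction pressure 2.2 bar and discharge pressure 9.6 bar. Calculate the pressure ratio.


PR = P_high / P_low
PR = 9.6 / 2.2
PR = 4.364

4.364


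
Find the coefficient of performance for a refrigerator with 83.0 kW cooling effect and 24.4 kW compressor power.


COP = Q_evap / W
COP = 83.0 / 24.4
COP = 3.402

3.402


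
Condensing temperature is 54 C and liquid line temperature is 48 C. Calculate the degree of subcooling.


Subcooling = T_cond - T_liquid
Subcooling = 54 - 48
Subcooling = 6 K

6


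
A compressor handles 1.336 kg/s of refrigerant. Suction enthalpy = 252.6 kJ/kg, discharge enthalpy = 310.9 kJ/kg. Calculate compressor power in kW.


dh = 310.9 - 252.6 = 58.3 kJ/kg
W = m_dot * dh = 1.336 * 58.3 = 77.89 kW

77.89


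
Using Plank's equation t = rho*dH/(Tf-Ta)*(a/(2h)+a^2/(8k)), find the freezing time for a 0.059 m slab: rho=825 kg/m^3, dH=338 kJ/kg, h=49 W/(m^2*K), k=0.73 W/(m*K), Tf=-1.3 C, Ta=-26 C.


dT = -1.3 - (-26) = 24.7 K
term1 = a/(2h) = 0.059/(2*49) = 0.0006020408163
term2 = a^2/(8k) = 0.059^2/(8*0.73) = 0.0005960616438
t = rho*dH*1000/dT * (term1 + term2)
t = 825*338*1000/24.7 * (0.0006020408163 + 0.0005960616438)
t = 13526 s

13526


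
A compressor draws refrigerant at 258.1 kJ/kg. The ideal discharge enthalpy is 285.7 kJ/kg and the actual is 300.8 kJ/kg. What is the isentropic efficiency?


dh_ideal = 285.7 - 258.1 = 27.6 kJ/kg
dh_actual = 300.8 - 258.1 = 42.7 kJ/kg
eta_s = dh_ideal / dh_actual = 27.6 / 42.7
eta_s = 0.6464

0.6464


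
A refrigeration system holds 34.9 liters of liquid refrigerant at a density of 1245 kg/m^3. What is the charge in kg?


Charge = V * rho / 1000
Charge = 34.9 * 1245 / 1000
Charge = 43.45 kg

43.45


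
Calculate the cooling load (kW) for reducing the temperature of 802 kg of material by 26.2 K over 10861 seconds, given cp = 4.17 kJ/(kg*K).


Q = m * cp * dT / t
Q = 802 * 4.17 * 26.2 / 10861
Q = 8.068 kW

8.068


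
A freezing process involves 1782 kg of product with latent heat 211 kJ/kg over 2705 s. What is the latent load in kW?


Q_lat = m * h_fg / t
Q_lat = 1782 * 211 / 2705
Q_lat = 139.0 kW

139.0


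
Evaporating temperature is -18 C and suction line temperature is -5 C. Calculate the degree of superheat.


Superheat = T_suction - T_evap
Superheat = -5 - (-18)
Superheat = 13 K

13


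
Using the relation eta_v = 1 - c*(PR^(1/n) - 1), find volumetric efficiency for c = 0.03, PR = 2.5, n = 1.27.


PR^(1/n) = 2.5^(1/1.27) = 2.05749406
eta_v = 1 - 0.03 * (2.05749406 - 1)
eta_v = 0.9683

0.9683


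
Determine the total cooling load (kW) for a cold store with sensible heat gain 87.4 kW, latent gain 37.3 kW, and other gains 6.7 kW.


Q_total = Q_s + Q_l + Q_misc
Q_total = 87.4 + 37.3 + 6.7
Q_total = 131.4 kW

131.4


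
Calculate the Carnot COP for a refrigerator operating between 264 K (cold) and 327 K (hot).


dT = 327 - 264 = 63 K
COP_carnot = T_cold / dT = 264 / 63
COP_carnot = 4.19

4.19


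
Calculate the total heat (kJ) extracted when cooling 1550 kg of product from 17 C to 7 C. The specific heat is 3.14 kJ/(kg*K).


dT = 17 - (7) = 10 K
Q = m * cp * dT = 1550 * 3.14 * 10
Q = 48670 kJ

48670


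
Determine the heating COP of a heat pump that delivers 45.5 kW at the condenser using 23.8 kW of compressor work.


COP_hp = Q_cond / W
COP_hp = 45.5 / 23.8
COP_hp = 1.912

1.912


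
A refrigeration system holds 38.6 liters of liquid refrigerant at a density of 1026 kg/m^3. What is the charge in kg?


Charge = V * rho / 1000
Charge = 38.6 * 1026 / 1000
Charge = 39.6 kg

39.6


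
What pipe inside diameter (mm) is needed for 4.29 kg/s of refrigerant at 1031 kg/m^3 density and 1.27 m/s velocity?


A = m_dot / (rho * v) = 4.29 / (1031 * 1.27) = 0.003276384826 m^2
d = sqrt(4*A/pi) * 1000
d = 64.6 mm

64.6


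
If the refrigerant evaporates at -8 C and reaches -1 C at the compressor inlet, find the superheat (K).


Superheat = T_suction - T_evap
Superheat = -1 - (-8)
Superheat = 7 K

7


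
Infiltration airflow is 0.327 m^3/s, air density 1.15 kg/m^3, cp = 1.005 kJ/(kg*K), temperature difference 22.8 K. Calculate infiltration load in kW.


Q = V_dot * rho * cp * dT
Q = 0.327 * 1.15 * 1.005 * 22.8
Q = 8.617 kW

8.617


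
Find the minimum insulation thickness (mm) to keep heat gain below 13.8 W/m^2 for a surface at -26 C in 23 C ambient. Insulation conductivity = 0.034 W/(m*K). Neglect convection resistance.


dT = 23 - (-26) = 49 K
thickness = k * dT / q_max * 1000
thickness = 0.034 * 49 / 13.8 * 1000
thickness = 120.7 mm

120.7


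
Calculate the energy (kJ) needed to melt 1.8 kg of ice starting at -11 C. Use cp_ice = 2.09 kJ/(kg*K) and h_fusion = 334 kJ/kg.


Sensible heat = cp * dT = 2.09 * 11 = 22.99 kJ/kg
Total per kg = 22.99 + 334 = 356.99 kJ/kg
Q = m * total = 1.8 * 356.99
Q = 642.6 kJ

642.6


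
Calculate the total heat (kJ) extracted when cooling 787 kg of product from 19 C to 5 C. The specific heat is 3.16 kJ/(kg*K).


dT = 19 - (5) = 14 K
Q = m * cp * dT = 787 * 3.16 * 14
Q = 34817 kJ

34817


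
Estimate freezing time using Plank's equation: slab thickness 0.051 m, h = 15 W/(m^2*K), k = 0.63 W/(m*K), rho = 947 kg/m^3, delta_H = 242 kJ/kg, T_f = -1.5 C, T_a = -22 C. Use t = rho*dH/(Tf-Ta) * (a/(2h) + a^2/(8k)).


dT = -1.5 - (-22) = 20.5 K
term1 = a/(2h) = 0.051/(2*15) = 0.0017
term2 = a^2/(8k) = 0.051^2/(8*0.63) = 0.0005160714286
t = rho*dH*1000/dT * (term1 + term2)
t = 947*242*1000/20.5 * (0.0017 + 0.0005160714286)
t = 24774 s

24774


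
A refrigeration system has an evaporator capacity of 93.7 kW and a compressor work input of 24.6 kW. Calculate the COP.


COP = Q_evap / W
COP = 93.7 / 24.6
COP = 3.809

3.809


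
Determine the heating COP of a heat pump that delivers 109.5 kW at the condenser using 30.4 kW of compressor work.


COP_hp = Q_cond / W
COP_hp = 109.5 / 30.4
COP_hp = 3.602

3.602


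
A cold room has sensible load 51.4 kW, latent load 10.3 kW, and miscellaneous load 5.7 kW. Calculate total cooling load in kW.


Q_total = Q_s + Q_l + Q_misc
Q_total = 51.4 + 10.3 + 5.7
Q_total = 67.4 kW

67.4


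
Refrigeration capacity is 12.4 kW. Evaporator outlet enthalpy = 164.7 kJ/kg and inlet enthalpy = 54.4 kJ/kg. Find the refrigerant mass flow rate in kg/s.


dh = 164.7 - 54.4 = 110.3 kJ/kg
m_dot = Q / dh = 12.4 / 110.3 = 0.1124 kg/s

0.1124


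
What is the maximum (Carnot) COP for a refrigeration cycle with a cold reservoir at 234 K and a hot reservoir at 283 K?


dT = 283 - 234 = 49 K
COP_carnot = T_cold / dT = 234 / 49
COP_carnot = 4.776

4.776


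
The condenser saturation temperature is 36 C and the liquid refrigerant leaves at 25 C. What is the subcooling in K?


Subcooling = T_cond - T_liquid
Subcooling = 36 - 25
Subcooling = 11 K

11


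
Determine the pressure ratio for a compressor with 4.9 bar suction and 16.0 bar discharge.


PR = P_high / P_low
PR = 16.0 / 4.9
PR = 3.265

3.265


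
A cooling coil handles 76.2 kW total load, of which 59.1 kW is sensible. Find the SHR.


SHR = Q_sensible / Q_total
SHR = 59.1 / 76.2
SHR = 0.776

0.776


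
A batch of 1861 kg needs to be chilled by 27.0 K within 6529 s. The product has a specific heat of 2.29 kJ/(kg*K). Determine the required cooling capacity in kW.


Q = m * cp * dT / t
Q = 1861 * 2.29 * 27.0 / 6529
Q = 17.624 kW

17.624


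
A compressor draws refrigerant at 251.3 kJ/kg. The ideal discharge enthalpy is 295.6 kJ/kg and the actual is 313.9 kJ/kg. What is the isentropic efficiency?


dh_ideal = 295.6 - 251.3 = 44.3 kJ/kg
dh_actual = 313.9 - 251.3 = 62.6 kJ/kg
eta_s = dh_ideal / dh_actual = 44.3 / 62.6
eta_s = 0.7077

0.7077


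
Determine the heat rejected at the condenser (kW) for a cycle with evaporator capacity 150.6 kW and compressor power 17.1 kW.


Q_cond = Q_evap + W
Q_cond = 150.6 + 17.1
Q_cond = 167.7 kW

167.7


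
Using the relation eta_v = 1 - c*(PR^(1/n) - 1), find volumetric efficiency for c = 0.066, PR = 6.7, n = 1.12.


PR^(1/n) = 6.7^(1/1.12) = 5.46470583
eta_v = 1 - 0.066 * (5.46470583 - 1)
eta_v = 0.7053

0.7053


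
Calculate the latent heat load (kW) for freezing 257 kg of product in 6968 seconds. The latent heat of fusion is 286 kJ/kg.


Q_lat = m * h_fg / t
Q_lat = 257 * 286 / 6968
Q_lat = 10.55 kW

10.55


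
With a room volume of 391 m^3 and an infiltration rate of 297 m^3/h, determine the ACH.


ACH = flow / volume
ACH = 297 / 391
ACH = 0.76

0.76


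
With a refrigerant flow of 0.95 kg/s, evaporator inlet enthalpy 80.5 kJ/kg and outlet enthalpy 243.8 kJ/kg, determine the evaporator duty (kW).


dh = 243.8 - 80.5 = 163.3 kJ/kg
Q_evap = m_dot * dh = 0.95 * 163.3
Q_evap = 155.14 kW

155.14


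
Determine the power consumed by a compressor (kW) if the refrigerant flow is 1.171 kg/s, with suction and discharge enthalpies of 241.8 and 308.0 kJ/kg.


dh = 308.0 - 241.8 = 66.2 kJ/kg
W = m_dot * dh = 1.171 * 66.2 = 77.52 kW

77.52


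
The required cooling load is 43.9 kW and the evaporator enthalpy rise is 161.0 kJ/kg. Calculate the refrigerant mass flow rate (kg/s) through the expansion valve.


m_dot = Q / dh
m_dot = 43.9 / 161.0
m_dot = 0.2727 kg/s

0.2727


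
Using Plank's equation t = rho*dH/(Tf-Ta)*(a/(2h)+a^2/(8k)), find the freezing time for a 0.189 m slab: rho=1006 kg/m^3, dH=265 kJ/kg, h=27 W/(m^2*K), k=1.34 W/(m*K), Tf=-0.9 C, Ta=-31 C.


dT = -0.9 - (-31) = 30.1 K
term1 = a/(2h) = 0.189/(2*27) = 0.0035
term2 = a^2/(8k) = 0.189^2/(8*1.34) = 0.003332182836
t = rho*dH*1000/dT * (term1 + term2)
t = 1006*265*1000/30.1 * (0.0035 + 0.003332182836)
t = 60511 s

60511


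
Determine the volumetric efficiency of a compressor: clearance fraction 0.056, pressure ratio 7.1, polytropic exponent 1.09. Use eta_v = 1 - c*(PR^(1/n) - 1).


PR^(1/n) = 7.1^(1/1.09) = 6.03908249
eta_v = 1 - 0.056 * (6.03908249 - 1)
eta_v = 0.7178

0.7178


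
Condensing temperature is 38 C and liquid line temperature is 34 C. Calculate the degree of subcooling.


Subcooling = T_cond - T_liquid
Subcooling = 38 - 34
Subcooling = 4 K

4


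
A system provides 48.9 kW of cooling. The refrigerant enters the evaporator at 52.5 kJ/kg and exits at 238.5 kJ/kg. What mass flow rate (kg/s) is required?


dh = 238.5 - 52.5 = 186.0 kJ/kg
m_dot = Q / dh = 48.9 / 186.0 = 0.2629 kg/s

0.2629


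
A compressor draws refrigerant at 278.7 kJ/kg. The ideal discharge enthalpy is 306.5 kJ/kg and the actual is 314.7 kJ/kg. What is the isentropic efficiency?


dh_ideal = 306.5 - 278.7 = 27.8 kJ/kg
dh_actual = 314.7 - 278.7 = 36.0 kJ/kg
eta_s = dh_ideal / dh_actual = 27.8 / 36.0
eta_s = 0.7722

0.7722


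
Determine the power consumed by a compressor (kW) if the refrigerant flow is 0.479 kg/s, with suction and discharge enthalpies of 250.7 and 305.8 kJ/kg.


dh = 305.8 - 250.7 = 55.1 kJ/kg
W = m_dot * dh = 0.479 * 55.1 = 26.39 kW

26.39


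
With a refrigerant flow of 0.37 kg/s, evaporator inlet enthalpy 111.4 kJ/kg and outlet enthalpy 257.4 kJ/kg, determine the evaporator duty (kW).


dh = 257.4 - 111.4 = 146.0 kJ/kg
Q_evap = m_dot * dh = 0.37 * 146.0
Q_evap = 54.02 kW

54.02


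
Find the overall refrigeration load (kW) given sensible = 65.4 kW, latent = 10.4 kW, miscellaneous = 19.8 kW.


Q_total = Q_s + Q_l + Q_misc
Q_total = 65.4 + 10.4 + 19.8
Q_total = 95.6 kW

95.6


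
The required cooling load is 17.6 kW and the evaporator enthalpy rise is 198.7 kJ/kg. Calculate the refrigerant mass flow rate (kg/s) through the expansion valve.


m_dot = Q / dh
m_dot = 17.6 / 198.7
m_dot = 0.0886 kg/s

0.0886


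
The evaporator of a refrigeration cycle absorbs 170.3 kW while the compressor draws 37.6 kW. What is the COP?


COP = Q_evap / W
COP = 170.3 / 37.6
COP = 4.529

4.529


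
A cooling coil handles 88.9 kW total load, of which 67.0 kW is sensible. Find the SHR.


SHR = Q_sensible / Q_total
SHR = 67.0 / 88.9
SHR = 0.754

0.754


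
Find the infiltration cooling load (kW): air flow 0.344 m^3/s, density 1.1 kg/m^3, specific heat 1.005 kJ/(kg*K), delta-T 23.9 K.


Q = V_dot * rho * cp * dT
Q = 0.344 * 1.1 * 1.005 * 23.9
Q = 9.089 kW

9.089
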